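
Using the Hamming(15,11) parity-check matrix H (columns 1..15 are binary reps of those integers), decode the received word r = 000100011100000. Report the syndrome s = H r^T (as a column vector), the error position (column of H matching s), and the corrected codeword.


s = (1, 1, 1, 1)^T, error position = 15, corrected codeword c = 000100011100001

Compute s = H r^T mod 2 one row at a time:
  s_1 = 1 + 1 + 1 + 0 + 0 + 0 + 0 + 0 = 3 ≡ 1 (mod 2).
  s_2 = 1 + 0 + 0 + 0 + 0 + 0 + 0 + 0 = 1 ≡ 1 (mod 2).
  s_3 = 0 + 0 + 0 + 0 + 1 + 0 + 0 + 0 = 1 ≡ 1 (mod 2).
  s_4 = 0 + 0 + 0 + 0 + 1 + 0 + 0 + 0 = 1 ≡ 1 (mod 2).
s = (1, 1, 1, 1)^T — this equals column 15 of H (binary 1111), so error is at position 15.
Correct: flip bit 15 of r = 000100011100000 to get c = 000100011100001.


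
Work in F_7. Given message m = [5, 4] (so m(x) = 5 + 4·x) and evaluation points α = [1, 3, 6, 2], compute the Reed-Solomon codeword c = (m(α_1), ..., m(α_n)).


c = [2, 3, 1, 6]

Message polynomial: m(x) = 5 + 4·x (mod 7).
For each evaluation point α_i, compute m(α_i) mod 7:
  α_1 = 1: Horner steps 4 → 2, so m(1) = 2.
  α_2 = 3: Horner steps 4 → 3, so m(3) = 3.
  α_3 = 6: Horner steps 4 → 1, so m(6) = 1.
  α_4 = 2: Horner steps 4 → 6, so m(2) = 6.
Codeword c = [2, 3, 1, 6] ∈ F_7^4.


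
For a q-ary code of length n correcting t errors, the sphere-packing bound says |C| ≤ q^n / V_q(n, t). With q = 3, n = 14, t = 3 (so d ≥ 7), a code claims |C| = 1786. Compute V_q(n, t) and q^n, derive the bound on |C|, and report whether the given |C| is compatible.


V_q(n, t) = 3305, q^n = 4782969, Hamming bound = 1447, |C| = 1786 > bound (violated).

Step 1: Compute V_q(n, t) = Σ_{j=0}^3 C(n, j) (q−1)^j.
  j = 0: C(14,0)·(2)^0 = 1·1 = 1.
  j = 1: C(14,1)·(2)^1 = 14·2 = 28.
  j = 2: C(14,2)·(2)^2 = 91·4 = 364.
  j = 3: C(14,3)·(2)^3 = 364·8 = 2912.
  V_q(n, t) = 1 + 28 + 364 + 2912 = 3305.
Step 2: q^n = 3^14 = 4782969.
Step 3: Hamming bound ⌊q^n / V_q(n,t)⌋ = ⌊4782969/3305⌋ = 1447.
Step 4: Compare |C| = 1786 to 1447: violated.
The claimed |C| lies above the Hamming bound, so no 3-ary code of length 14 with d ≥ 7 can have 1786 codewords.


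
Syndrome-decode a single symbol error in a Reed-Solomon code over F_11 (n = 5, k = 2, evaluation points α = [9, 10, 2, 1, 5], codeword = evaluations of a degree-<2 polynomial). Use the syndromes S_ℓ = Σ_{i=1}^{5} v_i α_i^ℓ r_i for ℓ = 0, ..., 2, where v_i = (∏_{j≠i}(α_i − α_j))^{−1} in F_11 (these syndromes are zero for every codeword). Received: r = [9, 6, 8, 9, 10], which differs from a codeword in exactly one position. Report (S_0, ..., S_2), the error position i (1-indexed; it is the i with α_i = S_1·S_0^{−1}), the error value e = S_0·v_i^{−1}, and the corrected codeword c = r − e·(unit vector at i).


S = (10, 10, 10), error at position 4, error magnitude e = 9, c = [9, 6, 8, 0, 10].

Step 1: column multipliers v_i = (∏_{j≠i}(α_i − α_j))^{−1} mod 11.
  i = 1 (α = 9): (9−10)(9−2)(9−1)(9−5) = (−1)·7·8·4 = −224 ≡ 7, so v_1 = 7^{−1} = 8 (mod 11).
  i = 2 (α = 10): (10−9)(10−2)(10−1)(10−5) = 1·8·9·5 = 360 ≡ 8, so v_2 = 8^{−1} = 7 (mod 11).
  i = 3 (α = 2): (2−9)(2−10)(2−1)(2−5) = (−7)·(−8)·1·(−3) = −168 ≡ 8, so v_3 = 8^{−1} = 7 (mod 11).
  i = 4 (α = 1): (1−9)(1−10)(1−2)(1−5) = (−8)·(−9)·(−1)·(−4) = 288 ≡ 2, so v_4 = 2^{−1} = 6 (mod 11).
  i = 5 (α = 5): (5−9)(5−10)(5−2)(5−1) = (−4)·(−5)·3·4 = 240 ≡ 9, so v_5 = 9^{−1} = 5 (mod 11).
  v = [8, 7, 7, 6, 5].
Step 2: syndromes of r = [9, 6, 8, 9, 10] (all sums mod 11).
  S_0 = Σ v_i r_i = 8·9 + 7·6 + 7·8 + 6·9 + 5·10 = 274 ≡ 10.
  S_1 = Σ v_i α_i r_i = 8·9·9 + 7·10·6 + 7·2·8 + 6·1·9 + 5·5·10 = 1484 ≡ 10.
  α_i^2 mod 11 = [4, 1, 4, 1, 3].
  S_2 = Σ v_i α_i^2 r_i = 8·4·9 + 7·1·6 + 7·4·8 + 6·1·9 + 5·3·10 = 758 ≡ 10.
  S = (10, 10, 10) ≠ 0, so r is not a codeword (an error is present).
Step 3: locate the error. For a single error e at position i, S_ℓ = v_i·e·α_i^ℓ, so α_err = S_1/S_0.
  S_0^{−1} = 10^{−1} = 10 (mod 11), so α_err = 10·10 = 100 ≡ 1 = α_4. Error position i = 4.
  Consistency check: S_2/S_1 = 10·10 = 100 ≡ 1 = α_err ✓ (single-error assumption holds).
Step 4: error magnitude e = S_0/v_4 = S_0·∏_{j≠4}(α_4 − α_j) = 10·2 = 20 ≡ 9 (mod 11).
Step 5: correct position 4: c_4 = r_4 − e = 9 − 9 ≡ 0 (mod 11). Hence c = [9, 6, 8, 0, 10].
  Check: interpolating c through the α_i gives m(x) = 3 + 8·x (degree < 2) with m(α_i) = c_i for every i, so c is indeed a codeword.


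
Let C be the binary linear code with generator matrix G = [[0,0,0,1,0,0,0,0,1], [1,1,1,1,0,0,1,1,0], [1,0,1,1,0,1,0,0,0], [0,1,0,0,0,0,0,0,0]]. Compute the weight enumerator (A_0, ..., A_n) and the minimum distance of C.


Weight distribution: A_0 = 1, A_1 = 1, A_2 = 1, A_3 = 2, A_4 = 3, A_5 = 5, A_6 = 3. Minimum distance d = 1.

Enumerate all 2^4 = 16 messages m ∈ F_2^4.
For each, compute codeword c = mG in F_2^9, then tally its weight.
  m = 0000 → c = 000000000, weight = 0.
  m = 1000 → c = 000100001, weight = 2.
  m = 0100 → c = 111100110, weight = 6.
  m = 1100 → c = 111000111, weight = 6.
  m = 0010 → c = 101101000, weight = 4.
  m = 1010 → c = 101001001, weight = 4.
  m = 0110 → c = 010001110, weight = 4.
  m = 1110 → c = 010101111, weight = 6.
  m = 0001 → c = 010000000, weight = 1.
  m = 1001 → c = 010100001, weight = 3.
  m = 0101 → c = 101100110, weight = 5.
  m = 1101 → c = 101000111, weight = 5.
  m = 0011 → c = 111101000, weight = 5.
  m = 1011 → c = 111001001, weight = 5.
  m = 0111 → c = 000001110, weight = 3.
  m = 1111 → c = 000101111, weight = 5.
Tally weights:
  weight 0: 1 codewords.
  weight 1: 1 codewords.
  weight 2: 1 codewords.
  weight 3: 2 codewords.
  weight 4: 3 codewords.
  weight 5: 5 codewords.
  weight 6: 3 codewords.
Minimum distance d = smallest w > 0 with A_w > 0 = 1.
Sanity: Σ A_w = 16 = 2^4 = 16 ✓.


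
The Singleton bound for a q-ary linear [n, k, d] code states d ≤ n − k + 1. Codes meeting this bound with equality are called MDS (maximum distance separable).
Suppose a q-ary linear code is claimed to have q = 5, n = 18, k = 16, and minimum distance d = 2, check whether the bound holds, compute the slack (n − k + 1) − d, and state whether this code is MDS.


Singleton RHS = n − k + 1 = 3, slack = 1, bound satisfied, not MDS.

Singleton bound: d ≤ n − k + 1.
Here n = 18, k = 16, so n − k + 1 = 3.
Given d = 2, check d ≤ 3: YES.
Slack = (n − k + 1) − d = 1.
The code is NOT MDS (slack = 1 > 0).
Description: the claimed parameters are [18, 16, 2]_5; such a code would be non-MDS.


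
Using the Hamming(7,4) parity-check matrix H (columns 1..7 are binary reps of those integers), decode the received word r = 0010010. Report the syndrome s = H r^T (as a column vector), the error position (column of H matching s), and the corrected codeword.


s = (1, 0, 1)^T, error position = 5, corrected codeword c = 0010110

Compute s = H r^T mod 2 one row at a time:
  s_1 = 0 + 0 + 1 + 0 = 1 ≡ 1 (mod 2).
  s_2 = 0 + 1 + 1 + 0 = 2 ≡ 0 (mod 2).
  s_3 = 0 + 1 + 0 + 0 = 1 ≡ 1 (mod 2).
s = (1, 0, 1)^T — this equals column 5 of H (binary 101), so error is at position 5.
Correct: flip bit 5 of r = 0010010 to get c = 0010110.


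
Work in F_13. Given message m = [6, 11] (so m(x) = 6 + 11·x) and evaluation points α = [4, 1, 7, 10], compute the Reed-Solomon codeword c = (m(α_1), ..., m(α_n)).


c = [11, 4, 5, 12]

Message polynomial: m(x) = 6 + 11·x (mod 13).
For each evaluation point α_i, compute m(α_i) mod 13:
  α_1 = 4: Horner steps 11 → 11, so m(4) = 11.
  α_2 = 1: Horner steps 11 → 4, so m(1) = 4.
  α_3 = 7: Horner steps 11 → 5, so m(7) = 5.
  α_4 = 10: Horner steps 11 → 12, so m(10) = 12.
Codeword c = [11, 4, 5, 12] ∈ F_13^4.


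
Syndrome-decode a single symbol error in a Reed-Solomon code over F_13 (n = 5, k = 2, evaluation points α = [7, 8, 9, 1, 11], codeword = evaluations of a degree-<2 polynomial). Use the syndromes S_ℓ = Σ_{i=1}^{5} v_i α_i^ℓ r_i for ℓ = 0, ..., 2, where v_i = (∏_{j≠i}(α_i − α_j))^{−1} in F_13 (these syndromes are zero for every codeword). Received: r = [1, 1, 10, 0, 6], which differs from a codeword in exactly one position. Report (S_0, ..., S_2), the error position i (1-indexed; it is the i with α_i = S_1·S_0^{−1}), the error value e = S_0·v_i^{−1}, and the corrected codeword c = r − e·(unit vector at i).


S = (10, 2, 3), error at position 2, error magnitude e = 2, c = [1, 12, 10, 0, 6].

Step 1: column multipliers v_i = (∏_{j≠i}(α_i − α_j))^{−1} mod 13.
  i = 1 (α = 7): (7−8)(7−9)(7−1)(7−11) = (−1)·(−2)·6·(−4) = −48 ≡ 4, so v_1 = 4^{−1} = 10 (mod 13).
  i = 2 (α = 8): (8−7)(8−9)(8−1)(8−11) = 1·(−1)·7·(−3) = 21 ≡ 8, so v_2 = 8^{−1} = 5 (mod 13).
  i = 3 (α = 9): (9−7)(9−8)(9−1)(9−11) = 2·1·8·(−2) = −32 ≡ 7, so v_3 = 7^{−1} = 2 (mod 13).
  i = 4 (α = 1): (1−7)(1−8)(1−9)(1−11) = (−6)·(−7)·(−8)·(−10) = 3360 ≡ 6, so v_4 = 6^{−1} = 11 (mod 13).
  i = 5 (α = 11): (11−7)(11−8)(11−9)(11−1) = 4·3·2·10 = 240 ≡ 6, so v_5 = 6^{−1} = 11 (mod 13).
  v = [10, 5, 2, 11, 11].
Step 2: syndromes of r = [1, 1, 10, 0, 6] (all sums mod 13).
  S_0 = Σ v_i r_i = 10·1 + 5·1 + 2·10 + 11·0 + 11·6 = 101 ≡ 10.
  S_1 = Σ v_i α_i r_i = 10·7·1 + 5·8·1 + 2·9·10 + 11·1·0 + 11·11·6 = 1016 ≡ 2.
  α_i^2 mod 13 = [10, 12, 3, 1, 4].
  S_2 = Σ v_i α_i^2 r_i = 10·10·1 + 5·12·1 + 2·3·10 + 11·1·0 + 11·4·6 = 484 ≡ 3.
  S = (10, 2, 3) ≠ 0, so r is not a codeword (an error is present).
Step 3: locate the error. For a single error e at position i, S_ℓ = v_i·e·α_i^ℓ, so α_err = S_1/S_0.
  S_0^{−1} = 10^{−1} = 4 (mod 13), so α_err = 2·4 = 8 ≡ 8 = α_2. Error position i = 2.
  Consistency check: S_2/S_1 = 3·7 = 21 ≡ 8 = α_err ✓ (single-error assumption holds).
Step 4: error magnitude e = S_0/v_2 = S_0·∏_{j≠2}(α_2 − α_j) = 10·8 = 80 ≡ 2 (mod 13).
Step 5: correct position 2: c_2 = r_2 − e = 1 − 2 ≡ 12 (mod 13). Hence c = [1, 12, 10, 0, 6].
  Check: interpolating c through the α_i gives m(x) = 2 + 11·x (degree < 2) with m(α_i) = c_i for every i, so c is indeed a codeword.


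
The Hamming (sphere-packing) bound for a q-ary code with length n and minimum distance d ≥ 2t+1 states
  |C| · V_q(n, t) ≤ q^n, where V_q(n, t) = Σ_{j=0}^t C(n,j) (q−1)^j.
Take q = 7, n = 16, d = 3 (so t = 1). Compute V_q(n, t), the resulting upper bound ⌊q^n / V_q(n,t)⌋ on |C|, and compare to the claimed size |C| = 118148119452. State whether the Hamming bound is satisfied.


V_q(n, t) = 97, q^n = 33232930569601, Hamming bound = 342607531645, |C| = 118148119452 ≤ bound (satisfied).

Step 1: Compute V_q(n, t) = Σ_{j=0}^1 C(n, j) (q−1)^j.
  j = 0: C(16,0)·(6)^0 = 1·1 = 1.
  j = 1: C(16,1)·(6)^1 = 16·6 = 96.
  V_q(n, t) = 1 + 96 = 97.
Step 2: q^n = 7^16 = 33232930569601.
Step 3: Hamming bound ⌊q^n / V_q(n,t)⌋ = ⌊33232930569601/97⌋ = 342607531645.
Step 4: Compare |C| = 118148119452 to 342607531645: satisfied.
The claimed |C| lies below the Hamming bound.


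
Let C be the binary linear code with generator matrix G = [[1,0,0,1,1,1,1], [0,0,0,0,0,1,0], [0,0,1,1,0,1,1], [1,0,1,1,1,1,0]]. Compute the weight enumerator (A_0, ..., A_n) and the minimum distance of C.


Weight distribution: A_0 = 1, A_1 = 2, A_2 = 2, A_3 = 4, A_4 = 5, A_5 = 2. Minimum distance d = 1.

Enumerate all 2^4 = 16 messages m ∈ F_2^4.
For each, compute codeword c = mG in F_2^7, then tally its weight.
  m = 0000 → c = 0000000, weight = 0.
  m = 1000 → c = 1001111, weight = 5.
  m = 0100 → c = 0000010, weight = 1.
  m = 1100 → c = 1001101, weight = 4.
  m = 0010 → c = 0011011, weight = 4.
  m = 1010 → c = 1010100, weight = 3.
  m = 0110 → c = 0011001, weight = 3.
  m = 1110 → c = 1010110, weight = 4.
  m = 0001 → c = 1011110, weight = 5.
  m = 1001 → c = 0010001, weight = 2.
  m = 0101 → c = 1011100, weight = 4.
  m = 1101 → c = 0010011, weight = 3.
  m = 0011 → c = 1000101, weight = 3.
  m = 1011 → c = 0001010, weight = 2.
  m = 0111 → c = 1000111, weight = 4.
  m = 1111 → c = 0001000, weight = 1.
Tally weights:
  weight 0: 1 codewords.
  weight 1: 2 codewords.
  weight 2: 2 codewords.
  weight 3: 4 codewords.
  weight 4: 5 codewords.
  weight 5: 2 codewords.
Minimum distance d = smallest w > 0 with A_w > 0 = 1.
Sanity: Σ A_w = 16 = 2^4 = 16 ✓.


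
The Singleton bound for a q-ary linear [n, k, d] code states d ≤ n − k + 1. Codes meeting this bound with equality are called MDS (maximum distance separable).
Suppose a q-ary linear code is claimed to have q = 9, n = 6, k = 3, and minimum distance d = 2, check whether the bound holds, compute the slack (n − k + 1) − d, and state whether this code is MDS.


Singleton RHS = n − k + 1 = 4, slack = 2, bound satisfied, not MDS.

Singleton bound: d ≤ n − k + 1.
Here n = 6, k = 3, so n − k + 1 = 4.
Given d = 2, check d ≤ 4: YES.
Slack = (n − k + 1) − d = 2.
The code is NOT MDS (slack = 2 > 0).
Description: the claimed parameters are [6, 3, 2]_9; such a code would be non-MDS.


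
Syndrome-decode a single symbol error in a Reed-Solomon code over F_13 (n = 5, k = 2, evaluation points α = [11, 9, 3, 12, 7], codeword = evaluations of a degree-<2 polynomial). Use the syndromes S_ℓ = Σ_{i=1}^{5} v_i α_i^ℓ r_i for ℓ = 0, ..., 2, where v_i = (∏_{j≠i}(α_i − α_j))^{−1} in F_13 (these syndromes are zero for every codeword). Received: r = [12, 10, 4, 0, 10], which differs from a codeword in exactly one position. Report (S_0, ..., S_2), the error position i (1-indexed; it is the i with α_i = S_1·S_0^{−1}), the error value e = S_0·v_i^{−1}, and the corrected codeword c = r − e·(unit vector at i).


S = (6, 3, 8), error at position 5, error magnitude e = 2, c = [12, 10, 4, 0, 8].

Step 1: column multipliers v_i = (∏_{j≠i}(α_i − α_j))^{−1} mod 13.
  i = 1 (α = 11): (11−9)(11−3)(11−12)(11−7) = 2·8·(−1)·4 = −64 ≡ 1, so v_1 = 1^{−1} = 1 (mod 13).
  i = 2 (α = 9): (9−11)(9−3)(9−12)(9−7) = (−2)·6·(−3)·2 = 72 ≡ 7, so v_2 = 7^{−1} = 2 (mod 13).
  i = 3 (α = 3): (3−11)(3−9)(3−12)(3−7) = (−8)·(−6)·(−9)·(−4) = 1728 ≡ 12, so v_3 = 12^{−1} = 12 (mod 13).
  i = 4 (α = 12): (12−11)(12−9)(12−3)(12−7) = 1·3·9·5 = 135 ≡ 5, so v_4 = 5^{−1} = 8 (mod 13).
  i = 5 (α = 7): (7−11)(7−9)(7−3)(7−12) = (−4)·(−2)·4·(−5) = −160 ≡ 9, so v_5 = 9^{−1} = 3 (mod 13).
  v = [1, 2, 12, 8, 3].
Step 2: syndromes of r = [12, 10, 4, 0, 10] (all sums mod 13).
  S_0 = Σ v_i r_i = 1·12 + 2·10 + 12·4 + 8·0 + 3·10 = 110 ≡ 6.
  S_1 = Σ v_i α_i r_i = 1·11·12 + 2·9·10 + 12·3·4 + 8·12·0 + 3·7·10 = 666 ≡ 3.
  α_i^2 mod 13 = [4, 3, 9, 1, 10].
  S_2 = Σ v_i α_i^2 r_i = 1·4·12 + 2·3·10 + 12·9·4 + 8·1·0 + 3·10·10 = 840 ≡ 8.
  S = (6, 3, 8) ≠ 0, so r is not a codeword (an error is present).
Step 3: locate the error. For a single error e at position i, S_ℓ = v_i·e·α_i^ℓ, so α_err = S_1/S_0.
  S_0^{−1} = 6^{−1} = 11 (mod 13), so α_err = 3·11 = 33 ≡ 7 = α_5. Error position i = 5.
  Consistency check: S_2/S_1 = 8·9 = 72 ≡ 7 = α_err ✓ (single-error assumption holds).
Step 4: error magnitude e = S_0/v_5 = S_0·∏_{j≠5}(α_5 − α_j) = 6·9 = 54 ≡ 2 (mod 13).
Step 5: correct position 5: c_5 = r_5 − e = 10 − 2 ≡ 8 (mod 13). Hence c = [12, 10, 4, 0, 8].
  Check: interpolating c through the α_i gives m(x) = 1 + 1·x (degree < 2) with m(α_i) = c_i for every i, so c is indeed a codeword.


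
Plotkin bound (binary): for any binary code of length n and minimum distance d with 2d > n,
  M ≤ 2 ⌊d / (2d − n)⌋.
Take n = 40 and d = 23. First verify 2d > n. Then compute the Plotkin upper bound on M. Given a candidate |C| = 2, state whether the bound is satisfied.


Plotkin bound M ≤ 6; given |C| = 2 ≤ bound (satisfied).

Check applicability: 2d = 46, n = 40.
2d − n = 6 > 0, so Plotkin applies.
Compute d/(2d−n) = 23/6 ≈ 3.8333.
⌊d/(2d−n)⌋ = 3.
Plotkin bound: M ≤ 2·3 = 6.
Given |C| = 2, check: satisfied.
This |C| is below the Plotkin bound.


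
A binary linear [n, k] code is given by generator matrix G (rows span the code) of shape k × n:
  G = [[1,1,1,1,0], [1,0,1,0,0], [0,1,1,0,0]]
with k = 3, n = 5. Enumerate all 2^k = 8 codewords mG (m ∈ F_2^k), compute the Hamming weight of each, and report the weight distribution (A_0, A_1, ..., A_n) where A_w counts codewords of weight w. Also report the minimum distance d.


Weight distribution: A_0 = 1, A_2 = 6, A_4 = 1. Minimum distance d = 2.

Enumerate all 2^3 = 8 messages m ∈ F_2^3.
For each, compute codeword c = mG in F_2^5, then tally its weight.
  m = 000 → c = 00000, weight = 0.
  m = 100 → c = 11110, weight = 4.
  m = 010 → c = 10100, weight = 2.
  m = 110 → c = 01010, weight = 2.
  m = 001 → c = 01100, weight = 2.
  m = 101 → c = 10010, weight = 2.
  m = 011 → c = 11000, weight = 2.
  m = 111 → c = 00110, weight = 2.
Tally weights:
  weight 0: 1 codewords.
  weight 2: 6 codewords.
  weight 4: 1 codewords.
Minimum distance d = smallest w > 0 with A_w > 0 = 2.
Sanity: Σ A_w = 8 = 2^3 = 8 ✓.


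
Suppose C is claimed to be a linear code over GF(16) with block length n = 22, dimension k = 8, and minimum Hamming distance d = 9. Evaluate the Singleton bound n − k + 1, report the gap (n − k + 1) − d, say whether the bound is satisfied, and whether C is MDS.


Singleton RHS = n − k + 1 = 15, slack = 6, bound satisfied, not MDS.

Singleton bound: d ≤ n − k + 1.
Here n = 22, k = 8, so n − k + 1 = 15.
Given d = 9, check d ≤ 15: YES.
Slack = (n − k + 1) − d = 6.
The code is NOT MDS (slack = 6 > 0).
Description: the claimed parameters are [22, 8, 9]_16; such a code would be non-MDS.


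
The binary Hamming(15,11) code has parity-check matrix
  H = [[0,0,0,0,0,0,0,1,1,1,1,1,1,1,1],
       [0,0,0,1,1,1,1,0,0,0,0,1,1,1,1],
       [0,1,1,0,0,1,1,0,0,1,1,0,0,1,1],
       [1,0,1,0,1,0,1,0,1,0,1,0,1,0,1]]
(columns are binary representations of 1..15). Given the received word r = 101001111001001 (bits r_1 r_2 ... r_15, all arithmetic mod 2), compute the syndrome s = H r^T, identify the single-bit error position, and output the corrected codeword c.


s = (0, 0, 0, 1)^T, error position = 1, corrected codeword c = 001001111001001

Compute s = H r^T mod 2 one row at a time:
  s_1 = 1 + 1 + 0 + 0 + 1 + 0 + 0 + 1 = 4 ≡ 0 (mod 2).
  s_2 = 0 + 0 + 1 + 1 + 1 + 0 + 0 + 1 = 4 ≡ 0 (mod 2).
  s_3 = 0 + 1 + 1 + 1 + 0 + 0 + 0 + 1 = 4 ≡ 0 (mod 2).
  s_4 = 1 + 1 + 0 + 1 + 1 + 0 + 0 + 1 = 5 ≡ 1 (mod 2).
s = (0, 0, 0, 1)^T — this equals column 1 of H (binary 0001), so error is at position 1.
Correct: flip bit 1 of r = 101001111001001 to get c = 001001111001001.


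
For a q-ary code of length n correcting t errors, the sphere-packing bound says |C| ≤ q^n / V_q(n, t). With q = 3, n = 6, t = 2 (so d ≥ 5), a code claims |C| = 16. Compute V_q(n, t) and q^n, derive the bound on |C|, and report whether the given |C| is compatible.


V_q(n, t) = 73, q^n = 729, Hamming bound = 9, |C| = 16 > bound (violated).

Step 1: Compute V_q(n, t) = Σ_{j=0}^2 C(n, j) (q−1)^j.
  j = 0: C(6,0)·(2)^0 = 1·1 = 1.
  j = 1: C(6,1)·(2)^1 = 6·2 = 12.
  j = 2: C(6,2)·(2)^2 = 15·4 = 60.
  V_q(n, t) = 1 + 12 + 60 = 73.
Step 2: q^n = 3^6 = 729.
Step 3: Hamming bound ⌊q^n / V_q(n,t)⌋ = ⌊729/73⌋ = 9.
Step 4: Compare |C| = 16 to 9: violated.
The claimed |C| lies above the Hamming bound, so no 3-ary code of length 6 with d ≥ 5 can have 16 codewords.


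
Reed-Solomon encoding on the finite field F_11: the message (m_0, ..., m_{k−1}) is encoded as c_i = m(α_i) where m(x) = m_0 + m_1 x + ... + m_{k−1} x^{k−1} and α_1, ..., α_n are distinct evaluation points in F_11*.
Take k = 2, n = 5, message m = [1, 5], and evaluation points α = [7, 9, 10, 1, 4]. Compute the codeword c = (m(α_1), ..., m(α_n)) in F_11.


c = [3, 2, 7, 6, 10]

Message polynomial: m(x) = 1 + 5·x (mod 11).
For each evaluation point α_i, compute m(α_i) mod 11:
  α_1 = 7: Horner steps 5 → 3, so m(7) = 3.
  α_2 = 9: Horner steps 5 → 2, so m(9) = 2.
  α_3 = 10: Horner steps 5 → 7, so m(10) = 7.
  α_4 = 1: Horner steps 5 → 6, so m(1) = 6.
  α_5 = 4: Horner steps 5 → 10, so m(4) = 10.
Codeword c = [3, 2, 7, 6, 10] ∈ F_11^5.


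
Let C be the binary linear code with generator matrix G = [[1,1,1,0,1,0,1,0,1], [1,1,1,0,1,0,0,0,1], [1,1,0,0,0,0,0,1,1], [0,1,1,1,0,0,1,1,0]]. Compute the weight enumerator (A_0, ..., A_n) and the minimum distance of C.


Weight distribution: A_0 = 1, A_1 = 1, A_3 = 2, A_4 = 5, A_5 = 5, A_6 = 2. Minimum distance d = 1.

Enumerate all 2^4 = 16 messages m ∈ F_2^4.
For each, compute codeword c = mG in F_2^9, then tally its weight.
  m = 0000 → c = 000000000, weight = 0.
  m = 1000 → c = 111010101, weight = 6.
  m = 0100 → c = 111010001, weight = 5.
  m = 1100 → c = 000000100, weight = 1.
  m = 0010 → c = 110000011, weight = 4.
  m = 1010 → c = 001010110, weight = 4.
  m = 0110 → c = 001010010, weight = 3.
  m = 1110 → c = 110000111, weight = 5.
  m = 0001 → c = 011100110, weight = 5.
  m = 1001 → c = 100110011, weight = 5.
  m = 0101 → c = 100110111, weight = 6.
  m = 1101 → c = 011100010, weight = 4.
  m = 0011 → c = 101100101, weight = 5.
  m = 1011 → c = 010110000, weight = 3.
  m = 0111 → c = 010110100, weight = 4.
  m = 1111 → c = 101100001, weight = 4.
Tally weights:
  weight 0: 1 codewords.
  weight 1: 1 codewords.
  weight 3: 2 codewords.
  weight 4: 5 codewords.
  weight 5: 5 codewords.
  weight 6: 2 codewords.
Minimum distance d = smallest w > 0 with A_w > 0 = 1.
Sanity: Σ A_w = 16 = 2^4 = 16 ✓.


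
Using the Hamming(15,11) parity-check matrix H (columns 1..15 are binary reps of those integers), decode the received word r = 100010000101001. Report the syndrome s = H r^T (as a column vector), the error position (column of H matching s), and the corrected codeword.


s = (1, 1, 0, 1)^T, error position = 13, corrected codeword c = 100010000101101

Compute s = H r^T mod 2 one row at a time:
  s_1 = 0 + 0 + 1 + 0 + 1 + 0 + 0 + 1 = 3 ≡ 1 (mod 2).
  s_2 = 0 + 1 + 0 + 0 + 1 + 0 + 0 + 1 = 3 ≡ 1 (mod 2).
  s_3 = 0 + 0 + 0 + 0 + 1 + 0 + 0 + 1 = 2 ≡ 0 (mod 2).
  s_4 = 1 + 0 + 1 + 0 + 0 + 0 + 0 + 1 = 3 ≡ 1 (mod 2).
s = (1, 1, 0, 1)^T — this equals column 13 of H (binary 1101), so error is at position 13.
Correct: flip bit 13 of r = 100010000101001 to get c = 100010000101101.


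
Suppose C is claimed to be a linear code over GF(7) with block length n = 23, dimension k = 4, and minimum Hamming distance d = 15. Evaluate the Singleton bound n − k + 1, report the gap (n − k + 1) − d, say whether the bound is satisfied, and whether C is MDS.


Singleton RHS = n − k + 1 = 20, slack = 5, bound satisfied, not MDS.

Singleton bound: d ≤ n − k + 1.
Here n = 23, k = 4, so n − k + 1 = 20.
Given d = 15, check d ≤ 20: YES.
Slack = (n − k + 1) − d = 5.
The code is NOT MDS (slack = 5 > 0).
Description: the claimed parameters are [23, 4, 15]_7; such a code would be non-MDS.


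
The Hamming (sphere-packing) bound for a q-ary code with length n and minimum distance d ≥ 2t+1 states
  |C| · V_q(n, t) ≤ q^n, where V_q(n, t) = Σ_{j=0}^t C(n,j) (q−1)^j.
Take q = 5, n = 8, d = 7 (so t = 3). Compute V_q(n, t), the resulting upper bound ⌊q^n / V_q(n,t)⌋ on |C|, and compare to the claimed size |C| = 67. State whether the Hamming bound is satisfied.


V_q(n, t) = 4065, q^n = 390625, Hamming bound = 96, |C| = 67 ≤ bound (satisfied).

Step 1: Compute V_q(n, t) = Σ_{j=0}^3 C(n, j) (q−1)^j.
  j = 0: C(8,0)·(4)^0 = 1·1 = 1.
  j = 1: C(8,1)·(4)^1 = 8·4 = 32.
  j = 2: C(8,2)·(4)^2 = 28·16 = 448.
  j = 3: C(8,3)·(4)^3 = 56·64 = 3584.
  V_q(n, t) = 1 + 32 + 448 + 3584 = 4065.
Step 2: q^n = 5^8 = 390625.
Step 3: Hamming bound ⌊q^n / V_q(n,t)⌋ = ⌊390625/4065⌋ = 96.
Step 4: Compare |C| = 67 to 96: satisfied.
The claimed |C| lies below the Hamming bound.


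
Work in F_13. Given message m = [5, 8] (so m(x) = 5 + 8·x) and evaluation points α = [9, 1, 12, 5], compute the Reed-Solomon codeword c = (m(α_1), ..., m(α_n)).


c = [12, 0, 10, 6]

Message polynomial: m(x) = 5 + 8·x (mod 13).
For each evaluation point α_i, compute m(α_i) mod 13:
  α_1 = 9: Horner steps 8 → 12, so m(9) = 12.
  α_2 = 1: Horner steps 8 → 0, so m(1) = 0.
  α_3 = 12: Horner steps 8 → 10, so m(12) = 10.
  α_4 = 5: Horner steps 8 → 6, so m(5) = 6.
Codeword c = [12, 0, 10, 6] ∈ F_13^4.


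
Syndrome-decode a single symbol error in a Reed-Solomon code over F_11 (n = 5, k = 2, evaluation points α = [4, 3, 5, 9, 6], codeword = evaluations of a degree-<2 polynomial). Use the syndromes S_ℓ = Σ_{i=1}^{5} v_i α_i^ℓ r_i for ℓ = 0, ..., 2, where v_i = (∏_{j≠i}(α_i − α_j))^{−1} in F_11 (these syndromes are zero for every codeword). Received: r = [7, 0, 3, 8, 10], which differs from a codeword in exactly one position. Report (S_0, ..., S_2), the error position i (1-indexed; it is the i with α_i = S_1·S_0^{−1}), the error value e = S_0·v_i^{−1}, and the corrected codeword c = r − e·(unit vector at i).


S = (4, 3, 5), error at position 4, error magnitude e = 10, c = [7, 0, 3, 9, 10].

Step 1: column multipliers v_i = (∏_{j≠i}(α_i − α_j))^{−1} mod 11.
  i = 1 (α = 4): (4−3)(4−5)(4−9)(4−6) = 1·(−1)·(−5)·(−2) = −10 ≡ 1, so v_1 = 1^{−1} = 1 (mod 11).
  i = 2 (α = 3): (3−4)(3−5)(3−9)(3−6) = (−1)·(−2)·(−6)·(−3) = 36 ≡ 3, so v_2 = 3^{−1} = 4 (mod 11).
  i = 3 (α = 5): (5−4)(5−3)(5−9)(5−6) = 1·2·(−4)·(−1) = 8 ≡ 8, so v_3 = 8^{−1} = 7 (mod 11).
  i = 4 (α = 9): (9−4)(9−3)(9−5)(9−6) = 5·6·4·3 = 360 ≡ 8, so v_4 = 8^{−1} = 7 (mod 11).
  i = 5 (α = 6): (6−4)(6−3)(6−5)(6−9) = 2·3·1·(−3) = −18 ≡ 4, so v_5 = 4^{−1} = 3 (mod 11).
  v = [1, 4, 7, 7, 3].
Step 2: syndromes of r = [7, 0, 3, 8, 10] (all sums mod 11).
  S_0 = Σ v_i r_i = 1·7 + 4·0 + 7·3 + 7·8 + 3·10 = 114 ≡ 4.
  S_1 = Σ v_i α_i r_i = 1·4·7 + 4·3·0 + 7·5·3 + 7·9·8 + 3·6·10 = 817 ≡ 3.
  α_i^2 mod 11 = [5, 9, 3, 4, 3].
  S_2 = Σ v_i α_i^2 r_i = 1·5·7 + 4·9·0 + 7·3·3 + 7·4·8 + 3·3·10 = 412 ≡ 5.
  S = (4, 3, 5) ≠ 0, so r is not a codeword (an error is present).
Step 3: locate the error. For a single error e at position i, S_ℓ = v_i·e·α_i^ℓ, so α_err = S_1/S_0.
  S_0^{−1} = 4^{−1} = 3 (mod 11), so α_err = 3·3 = 9 ≡ 9 = α_4. Error position i = 4.
  Consistency check: S_2/S_1 = 5·4 = 20 ≡ 9 = α_err ✓ (single-error assumption holds).
Step 4: error magnitude e = S_0/v_4 = S_0·∏_{j≠4}(α_4 − α_j) = 4·8 = 32 ≡ 10 (mod 11).
Step 5: correct position 4: c_4 = r_4 − e = 8 − 10 ≡ 9 (mod 11). Hence c = [7, 0, 3, 9, 10].
  Check: interpolating c through the α_i gives m(x) = 1 + 7·x (degree < 2) with m(α_i) = c_i for every i, so c is indeed a codeword.


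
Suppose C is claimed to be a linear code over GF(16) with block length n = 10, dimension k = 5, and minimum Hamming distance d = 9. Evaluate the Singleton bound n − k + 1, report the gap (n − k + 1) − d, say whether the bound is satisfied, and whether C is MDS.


Singleton RHS = n − k + 1 = 6, slack = -3, bound violated (no such code; not MDS).

Singleton bound: d ≤ n − k + 1.
Here n = 10, k = 5, so n − k + 1 = 6.
Given d = 9, check d ≤ 6: NO.
Slack = (n − k + 1) − d = -3.
The slack is negative: d = 9 exceeds n − k + 1 = 6 by 3, so the Singleton bound is violated and no linear [10, 5, 9]_16 code can exist. In particular it is not MDS (MDS requires d = n − k + 1 exactly).
Description: the claimed parameters are [10, 5, 9]_16; such a code would be impossible (violates the Singleton bound).


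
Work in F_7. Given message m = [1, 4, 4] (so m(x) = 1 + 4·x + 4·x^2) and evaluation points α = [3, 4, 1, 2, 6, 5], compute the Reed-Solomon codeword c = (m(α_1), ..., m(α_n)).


c = [0, 4, 2, 4, 1, 2]

Message polynomial: m(x) = 1 + 4·x + 4·x^2 (mod 7).
For each evaluation point α_i, compute m(α_i) mod 7:
  α_1 = 3: Horner steps 4 → 2 → 0, so m(3) = 0.
  α_2 = 4: Horner steps 4 → 6 → 4, so m(4) = 4.
  α_3 = 1: Horner steps 4 → 1 → 2, so m(1) = 2.
  α_4 = 2: Horner steps 4 → 5 → 4, so m(2) = 4.
  α_5 = 6: Horner steps 4 → 0 → 1, so m(6) = 1.
  α_6 = 5: Horner steps 4 → 3 → 2, so m(5) = 2.
Codeword c = [0, 4, 2, 4, 1, 2] ∈ F_7^6.


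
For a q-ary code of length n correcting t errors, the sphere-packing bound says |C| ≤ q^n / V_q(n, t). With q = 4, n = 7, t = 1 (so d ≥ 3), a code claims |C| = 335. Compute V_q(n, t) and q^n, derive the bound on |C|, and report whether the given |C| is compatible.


V_q(n, t) = 22, q^n = 16384, Hamming bound = 744, |C| = 335 ≤ bound (satisfied).

Step 1: Compute V_q(n, t) = Σ_{j=0}^1 C(n, j) (q−1)^j.
  j = 0: C(7,0)·(3)^0 = 1·1 = 1.
  j = 1: C(7,1)·(3)^1 = 7·3 = 21.
  V_q(n, t) = 1 + 21 = 22.
Step 2: q^n = 4^7 = 16384.
Step 3: Hamming bound ⌊q^n / V_q(n,t)⌋ = ⌊16384/22⌋ = 744.
Step 4: Compare |C| = 335 to 744: satisfied.
The claimed |C| lies below the Hamming bound.


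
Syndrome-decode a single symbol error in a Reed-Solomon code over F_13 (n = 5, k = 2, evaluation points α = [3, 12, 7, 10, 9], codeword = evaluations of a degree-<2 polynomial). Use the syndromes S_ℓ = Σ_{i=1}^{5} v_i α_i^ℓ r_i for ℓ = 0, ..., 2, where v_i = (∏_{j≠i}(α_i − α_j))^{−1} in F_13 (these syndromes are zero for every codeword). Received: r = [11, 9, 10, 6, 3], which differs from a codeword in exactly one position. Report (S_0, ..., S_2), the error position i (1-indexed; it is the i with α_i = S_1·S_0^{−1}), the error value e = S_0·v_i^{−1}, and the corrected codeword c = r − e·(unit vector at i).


S = (1, 12, 1), error at position 2, error magnitude e = 10, c = [11, 12, 10, 6, 3].

Step 1: column multipliers v_i = (∏_{j≠i}(α_i − α_j))^{−1} mod 13.
  i = 1 (α = 3): (3−12)(3−7)(3−10)(3−9) = (−9)·(−4)·(−7)·(−6) = 1512 ≡ 4, so v_1 = 4^{−1} = 10 (mod 13).
  i = 2 (α = 12): (12−3)(12−7)(12−10)(12−9) = 9·5·2·3 = 270 ≡ 10, so v_2 = 10^{−1} = 4 (mod 13).
  i = 3 (α = 7): (7−3)(7−12)(7−10)(7−9) = 4·(−5)·(−3)·(−2) = −120 ≡ 10, so v_3 = 10^{−1} = 4 (mod 13).
  i = 4 (α = 10): (10−3)(10−12)(10−7)(10−9) = 7·(−2)·3·1 = −42 ≡ 10, so v_4 = 10^{−1} = 4 (mod 13).
  i = 5 (α = 9): (9−3)(9−12)(9−7)(9−10) = 6·(−3)·2·(−1) = 36 ≡ 10, so v_5 = 10^{−1} = 4 (mod 13).
  v = [10, 4, 4, 4, 4].
Step 2: syndromes of r = [11, 9, 10, 6, 3] (all sums mod 13).
  S_0 = Σ v_i r_i = 10·11 + 4·9 + 4·10 + 4·6 + 4·3 = 222 ≡ 1.
  S_1 = Σ v_i α_i r_i = 10·3·11 + 4·12·9 + 4·7·10 + 4·10·6 + 4·9·3 = 1390 ≡ 12.
  α_i^2 mod 13 = [9, 1, 10, 9, 3].
  S_2 = Σ v_i α_i^2 r_i = 10·9·11 + 4·1·9 + 4·10·10 + 4·9·6 + 4·3·3 = 1678 ≡ 1.
  S = (1, 12, 1) ≠ 0, so r is not a codeword (an error is present).
Step 3: locate the error. For a single error e at position i, S_ℓ = v_i·e·α_i^ℓ, so α_err = S_1/S_0.
  S_0^{−1} = 1^{−1} = 1 (mod 13), so α_err = 12·1 = 12 ≡ 12 = α_2. Error position i = 2.
  Consistency check: S_2/S_1 = 1·12 = 12 ≡ 12 = α_err ✓ (single-error assumption holds).
Step 4: error magnitude e = S_0/v_2 = S_0·∏_{j≠2}(α_2 − α_j) = 1·10 = 10 ≡ 10 (mod 13).
Step 5: correct position 2: c_2 = r_2 − e = 9 − 10 ≡ 12 (mod 13). Hence c = [11, 12, 10, 6, 3].
  Check: interpolating c through the α_i gives m(x) = 2 + 3·x (degree < 2) with m(α_i) = c_i for every i, so c is indeed a codeword.


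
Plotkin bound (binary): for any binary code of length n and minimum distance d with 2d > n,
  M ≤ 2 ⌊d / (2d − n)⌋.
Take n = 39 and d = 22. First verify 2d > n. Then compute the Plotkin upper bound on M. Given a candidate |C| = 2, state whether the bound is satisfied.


Plotkin bound M ≤ 8; given |C| = 2 ≤ bound (satisfied).

Check applicability: 2d = 44, n = 39.
2d − n = 5 > 0, so Plotkin applies.
Compute d/(2d−n) = 22/5 ≈ 4.4000.
⌊d/(2d−n)⌋ = 4.
Plotkin bound: M ≤ 2·4 = 8.
Given |C| = 2, check: satisfied.
This |C| is below the Plotkin bound.


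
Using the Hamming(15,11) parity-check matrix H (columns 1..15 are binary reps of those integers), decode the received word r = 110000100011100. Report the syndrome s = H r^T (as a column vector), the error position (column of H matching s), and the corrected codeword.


s = (1, 1, 1, 0)^T, error position = 14, corrected codeword c = 110000100011110

Compute s = H r^T mod 2 one row at a time:
  s_1 = 0 + 0 + 0 + 1 + 1 + 1 + 0 + 0 = 3 ≡ 1 (mod 2).
  s_2 = 0 + 0 + 0 + 1 + 1 + 1 + 0 + 0 = 3 ≡ 1 (mod 2).
  s_3 = 1 + 0 + 0 + 1 + 0 + 1 + 0 + 0 = 3 ≡ 1 (mod 2).
  s_4 = 1 + 0 + 0 + 1 + 0 + 1 + 1 + 0 = 4 ≡ 0 (mod 2).
s = (1, 1, 1, 0)^T — this equals column 14 of H (binary 1110), so error is at position 14.
Correct: flip bit 14 of r = 110000100011100 to get c = 110000100011110.


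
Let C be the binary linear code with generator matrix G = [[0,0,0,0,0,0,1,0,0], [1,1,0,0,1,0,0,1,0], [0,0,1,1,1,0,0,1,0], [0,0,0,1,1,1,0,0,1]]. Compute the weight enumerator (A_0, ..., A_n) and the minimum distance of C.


Weight distribution: A_0 = 1, A_1 = 1, A_4 = 5, A_5 = 5, A_6 = 2, A_7 = 2. Minimum distance d = 1.

Enumerate all 2^4 = 16 messages m ∈ F_2^4.
For each, compute codeword c = mG in F_2^9, then tally its weight.
  m = 0000 → c = 000000000, weight = 0.
  m = 1000 → c = 000000100, weight = 1.
  m = 0100 → c = 110010010, weight = 4.
  m = 1100 → c = 110010110, weight = 5.
  m = 0010 → c = 001110010, weight = 4.
  m = 1010 → c = 001110110, weight = 5.
  m = 0110 → c = 111100000, weight = 4.
  m = 1110 → c = 111100100, weight = 5.
  m = 0001 → c = 000111001, weight = 4.
  m = 1001 → c = 000111101, weight = 5.
  m = 0101 → c = 110101011, weight = 6.
  m = 1101 → c = 110101111, weight = 7.
  m = 0011 → c = 001001011, weight = 4.
  m = 1011 → c = 001001111, weight = 5.
  m = 0111 → c = 111011001, weight = 6.
  m = 1111 → c = 111011101, weight = 7.
Tally weights:
  weight 0: 1 codewords.
  weight 1: 1 codewords.
  weight 4: 5 codewords.
  weight 5: 5 codewords.
  weight 6: 2 codewords.
  weight 7: 2 codewords.
Minimum distance d = smallest w > 0 with A_w > 0 = 1.
Sanity: Σ A_w = 16 = 2^4 = 16 ✓.


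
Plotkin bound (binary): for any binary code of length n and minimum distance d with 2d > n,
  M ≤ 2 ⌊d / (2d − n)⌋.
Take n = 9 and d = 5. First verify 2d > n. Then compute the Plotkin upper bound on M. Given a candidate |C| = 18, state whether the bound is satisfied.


Plotkin bound M ≤ 10; given |C| = 18 > bound (violated).

Check applicability: 2d = 10, n = 9.
2d − n = 1 > 0, so Plotkin applies.
Compute d/(2d−n) = 5/1 ≈ 5.0000.
⌊d/(2d−n)⌋ = 5.
Plotkin bound: M ≤ 2·5 = 10.
Given |C| = 18, check: VIOLATED.
This |C| is above the Plotkin bound, so no binary code with n = 9, d = 5 and 18 codewords exists.


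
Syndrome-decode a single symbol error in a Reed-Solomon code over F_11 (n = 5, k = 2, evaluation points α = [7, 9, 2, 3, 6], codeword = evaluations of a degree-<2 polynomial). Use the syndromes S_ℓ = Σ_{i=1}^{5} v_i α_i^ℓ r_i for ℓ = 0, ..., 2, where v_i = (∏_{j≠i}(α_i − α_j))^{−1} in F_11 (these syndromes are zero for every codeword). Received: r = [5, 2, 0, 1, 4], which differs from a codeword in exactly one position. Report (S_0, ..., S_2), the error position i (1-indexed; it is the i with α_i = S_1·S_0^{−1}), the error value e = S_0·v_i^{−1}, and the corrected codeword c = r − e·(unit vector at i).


S = (5, 1, 9), error at position 2, error magnitude e = 6, c = [5, 7, 0, 1, 4].

Step 1: column multipliers v_i = (∏_{j≠i}(α_i − α_j))^{−1} mod 11.
  i = 1 (α = 7): (7−9)(7−2)(7−3)(7−6) = (−2)·5·4·1 = −40 ≡ 4, so v_1 = 4^{−1} = 3 (mod 11).
  i = 2 (α = 9): (9−7)(9−2)(9−3)(9−6) = 2·7·6·3 = 252 ≡ 10, so v_2 = 10^{−1} = 10 (mod 11).
  i = 3 (α = 2): (2−7)(2−9)(2−3)(2−6) = (−5)·(−7)·(−1)·(−4) = 140 ≡ 8, so v_3 = 8^{−1} = 7 (mod 11).
  i = 4 (α = 3): (3−7)(3−9)(3−2)(3−6) = (−4)·(−6)·1·(−3) = −72 ≡ 5, so v_4 = 5^{−1} = 9 (mod 11).
  i = 5 (α = 6): (6−7)(6−9)(6−2)(6−3) = (−1)·(−3)·4·3 = 36 ≡ 3, so v_5 = 3^{−1} = 4 (mod 11).
  v = [3, 10, 7, 9, 4].
Step 2: syndromes of r = [5, 2, 0, 1, 4] (all sums mod 11).
  S_0 = Σ v_i r_i = 3·5 + 10·2 + 7·0 + 9·1 + 4·4 = 60 ≡ 5.
  S_1 = Σ v_i α_i r_i = 3·7·5 + 10·9·2 + 7·2·0 + 9·3·1 + 4·6·4 = 408 ≡ 1.
  α_i^2 mod 11 = [5, 4, 4, 9, 3].
  S_2 = Σ v_i α_i^2 r_i = 3·5·5 + 10·4·2 + 7·4·0 + 9·9·1 + 4·3·4 = 284 ≡ 9.
  S = (5, 1, 9) ≠ 0, so r is not a codeword (an error is present).
Step 3: locate the error. For a single error e at position i, S_ℓ = v_i·e·α_i^ℓ, so α_err = S_1/S_0.
  S_0^{−1} = 5^{−1} = 9 (mod 11), so α_err = 1·9 = 9 ≡ 9 = α_2. Error position i = 2.
  Consistency check: S_2/S_1 = 9·1 = 9 ≡ 9 = α_err ✓ (single-error assumption holds).
Step 4: error magnitude e = S_0/v_2 = S_0·∏_{j≠2}(α_2 − α_j) = 5·10 = 50 ≡ 6 (mod 11).
Step 5: correct position 2: c_2 = r_2 − e = 2 − 6 ≡ 7 (mod 11). Hence c = [5, 7, 0, 1, 4].
  Check: interpolating c through the α_i gives m(x) = 9 + 1·x (degree < 2) with m(α_i) = c_i for every i, so c is indeed a codeword.


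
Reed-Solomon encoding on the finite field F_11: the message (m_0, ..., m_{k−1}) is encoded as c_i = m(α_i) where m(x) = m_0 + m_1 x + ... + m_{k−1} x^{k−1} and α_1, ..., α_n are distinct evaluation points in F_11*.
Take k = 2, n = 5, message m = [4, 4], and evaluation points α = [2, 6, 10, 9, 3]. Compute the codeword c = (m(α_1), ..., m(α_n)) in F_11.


c = [1, 6, 0, 7, 5]

Message polynomial: m(x) = 4 + 4·x (mod 11).
For each evaluation point α_i, compute m(α_i) mod 11:
  α_1 = 2: Horner steps 4 → 1, so m(2) = 1.
  α_2 = 6: Horner steps 4 → 6, so m(6) = 6.
  α_3 = 10: Horner steps 4 → 0, so m(10) = 0.
  α_4 = 9: Horner steps 4 → 7, so m(9) = 7.
  α_5 = 3: Horner steps 4 → 5, so m(3) = 5.
Codeword c = [1, 6, 0, 7, 5] ∈ F_11^5.


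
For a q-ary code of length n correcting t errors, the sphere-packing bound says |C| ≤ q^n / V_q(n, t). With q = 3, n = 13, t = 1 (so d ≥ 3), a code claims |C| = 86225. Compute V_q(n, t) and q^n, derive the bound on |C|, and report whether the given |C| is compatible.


V_q(n, t) = 27, q^n = 1594323, Hamming bound = 59049, |C| = 86225 > bound (violated).

Step 1: Compute V_q(n, t) = Σ_{j=0}^1 C(n, j) (q−1)^j.
  j = 0: C(13,0)·(2)^0 = 1·1 = 1.
  j = 1: C(13,1)·(2)^1 = 13·2 = 26.
  V_q(n, t) = 1 + 26 = 27.
Step 2: q^n = 3^13 = 1594323.
Step 3: Hamming bound ⌊q^n / V_q(n,t)⌋ = ⌊1594323/27⌋ = 59049.
Step 4: Compare |C| = 86225 to 59049: violated.
The claimed |C| lies above the Hamming bound, so no 3-ary code of length 13 with d ≥ 3 can have 86225 codewords.


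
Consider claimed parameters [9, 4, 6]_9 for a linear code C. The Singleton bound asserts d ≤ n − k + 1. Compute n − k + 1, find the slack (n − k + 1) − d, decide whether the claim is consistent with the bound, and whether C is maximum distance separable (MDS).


Singleton RHS = n − k + 1 = 6, slack = 0, bound satisfied, MDS.

Singleton bound: d ≤ n − k + 1.
Here n = 9, k = 4, so n − k + 1 = 6.
Given d = 6, check d ≤ 6: YES.
Slack = (n − k + 1) − d = 0.
The code is MDS (slack = 0).
Description: the claimed parameters are [9, 4, 6]_9; such a code would be MDS (meets Singleton bound).


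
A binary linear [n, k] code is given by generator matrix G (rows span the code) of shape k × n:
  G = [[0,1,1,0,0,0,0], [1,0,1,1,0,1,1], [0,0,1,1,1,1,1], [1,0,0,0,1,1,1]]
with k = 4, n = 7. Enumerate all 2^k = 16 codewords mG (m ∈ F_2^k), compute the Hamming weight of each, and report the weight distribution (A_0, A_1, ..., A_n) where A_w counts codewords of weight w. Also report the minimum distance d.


Weight distribution: A_0 = 1, A_2 = 3, A_3 = 4, A_4 = 3, A_5 = 4, A_6 = 1. Minimum distance d = 2.

Enumerate all 2^4 = 16 messages m ∈ F_2^4.
For each, compute codeword c = mG in F_2^7, then tally its weight.
  m = 0000 → c = 0000000, weight = 0.
  m = 1000 → c = 0110000, weight = 2.
  m = 0100 → c = 1011011, weight = 5.
  m = 1100 → c = 1101011, weight = 5.
  m = 0010 → c = 0011111, weight = 5.
  m = 1010 → c = 0101111, weight = 5.
  m = 0110 → c = 1000100, weight = 2.
  m = 1110 → c = 1110100, weight = 4.
  m = 0001 → c = 1000111, weight = 4.
  m = 1001 → c = 1110111, weight = 6.
  m = 0101 → c = 0011100, weight = 3.
  m = 1101 → c = 0101100, weight = 3.
  m = 0011 → c = 1011000, weight = 3.
  m = 1011 → c = 1101000, weight = 3.
  m = 0111 → c = 0000011, weight = 2.
  m = 1111 → c = 0110011, weight = 4.
Tally weights:
  weight 0: 1 codewords.
  weight 2: 3 codewords.
  weight 3: 4 codewords.
  weight 4: 3 codewords.
  weight 5: 4 codewords.
  weight 6: 1 codewords.
Minimum distance d = smallest w > 0 with A_w > 0 = 2.
Sanity: Σ A_w = 16 = 2^4 = 16 ✓.
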